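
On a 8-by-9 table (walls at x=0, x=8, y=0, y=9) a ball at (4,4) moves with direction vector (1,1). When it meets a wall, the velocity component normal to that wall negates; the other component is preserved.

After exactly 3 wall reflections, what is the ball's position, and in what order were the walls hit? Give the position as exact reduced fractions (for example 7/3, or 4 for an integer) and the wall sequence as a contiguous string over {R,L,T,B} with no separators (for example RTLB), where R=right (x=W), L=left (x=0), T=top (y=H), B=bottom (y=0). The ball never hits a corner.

1. t=4 → R at (8,8); v=(-1,1)
2. t=1 → T at (7,9); v=(-1,-1)
3. t=7 → L at (0,2); v=(1,-1)

Final position: (0,2)
Wall sequence: RTL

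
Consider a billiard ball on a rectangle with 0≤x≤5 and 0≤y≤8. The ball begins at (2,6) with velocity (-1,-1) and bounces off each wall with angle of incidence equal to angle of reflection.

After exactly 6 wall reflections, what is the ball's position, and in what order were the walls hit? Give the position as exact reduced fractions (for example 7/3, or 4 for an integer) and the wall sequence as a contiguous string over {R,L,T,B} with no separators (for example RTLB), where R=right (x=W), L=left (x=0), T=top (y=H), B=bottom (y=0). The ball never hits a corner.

Final position: (5,5)
Wall sequence: LBRLTR

1. t=2 → L at (0,4); v=(1,-1)
2. t=4 → B at (4,0); v=(1,1)
3. t=1 → R at (5,1); v=(-1,1)
4. t=5 → L at (0,6); v=(1,1)
5. t=2 → T at (2,8); v=(1,-1)
6. t=3 → R at (5,5); v=(-1,-1)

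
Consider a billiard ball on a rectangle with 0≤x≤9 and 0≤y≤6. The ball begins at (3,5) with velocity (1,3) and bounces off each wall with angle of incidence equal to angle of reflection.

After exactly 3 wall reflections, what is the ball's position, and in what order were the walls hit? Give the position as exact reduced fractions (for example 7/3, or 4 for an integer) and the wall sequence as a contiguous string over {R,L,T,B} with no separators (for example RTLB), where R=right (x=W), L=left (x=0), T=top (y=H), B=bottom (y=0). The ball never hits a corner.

Final position: (22/3,6)
Wall sequence: TBT

1. t=1/3 → T at (10/3,6); v=(1,-3)
2. t=2 → B at (16/3,0); v=(1,3)
3. t=2 → T at (22/3,6); v=(1,-3)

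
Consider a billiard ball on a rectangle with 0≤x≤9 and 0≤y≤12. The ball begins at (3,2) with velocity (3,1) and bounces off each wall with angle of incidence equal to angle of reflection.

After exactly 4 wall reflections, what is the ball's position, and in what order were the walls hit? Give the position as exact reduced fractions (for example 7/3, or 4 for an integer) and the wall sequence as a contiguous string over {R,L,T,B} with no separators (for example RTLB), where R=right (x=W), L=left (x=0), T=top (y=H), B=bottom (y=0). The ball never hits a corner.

1. t=2 → R at (9,4); v=(-3,1)
2. t=3 → L at (0,7); v=(3,1)
3. t=3 → R at (9,10); v=(-3,1)
4. t=2 → T at (3,12); v=(-3,-1)

Final position: (3,12)
Wall sequence: RLRT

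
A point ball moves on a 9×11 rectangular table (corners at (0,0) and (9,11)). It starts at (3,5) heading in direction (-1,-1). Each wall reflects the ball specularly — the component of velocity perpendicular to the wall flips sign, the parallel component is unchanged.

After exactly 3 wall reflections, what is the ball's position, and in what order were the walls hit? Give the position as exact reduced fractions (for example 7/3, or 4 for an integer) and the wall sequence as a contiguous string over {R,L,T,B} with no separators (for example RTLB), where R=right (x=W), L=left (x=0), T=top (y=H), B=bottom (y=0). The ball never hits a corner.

1. t=3 → L at (0,2); v=(1,-1)
2. t=2 → B at (2,0); v=(1,1)
3. t=7 → R at (9,7); v=(-1,1)

Final position: (9,7)
Wall sequence: LBR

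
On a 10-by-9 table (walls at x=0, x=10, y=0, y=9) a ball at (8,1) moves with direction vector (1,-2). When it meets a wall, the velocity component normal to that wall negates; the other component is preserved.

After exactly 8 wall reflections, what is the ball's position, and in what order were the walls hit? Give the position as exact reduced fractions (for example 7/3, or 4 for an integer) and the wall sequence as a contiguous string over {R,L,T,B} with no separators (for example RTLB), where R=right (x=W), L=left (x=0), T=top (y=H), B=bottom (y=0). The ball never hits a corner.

Final position: (10,7)
Wall sequence: BRTBLTBR

1. t=1/2 → B at (17/2,0); v=(1,2)
2. t=3/2 → R at (10,3); v=(-1,2)
3. t=3 → T at (7,9); v=(-1,-2)
4. t=9/2 → B at (5/2,0); v=(-1,2)
5. t=5/2 → L at (0,5); v=(1,2)
6. t=2 → T at (2,9); v=(1,-2)
7. t=9/2 → B at (13/2,0); v=(1,2)
8. t=7/2 → R at (10,7); v=(-1,2)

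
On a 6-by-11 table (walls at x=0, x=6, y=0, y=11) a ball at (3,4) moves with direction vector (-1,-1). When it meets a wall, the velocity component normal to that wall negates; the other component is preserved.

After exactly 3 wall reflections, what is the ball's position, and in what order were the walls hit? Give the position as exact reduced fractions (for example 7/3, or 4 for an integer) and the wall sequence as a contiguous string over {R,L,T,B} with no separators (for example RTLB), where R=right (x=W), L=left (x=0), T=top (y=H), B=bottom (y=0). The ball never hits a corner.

Final position: (6,5)
Wall sequence: LBR

1. t=3 → L at (0,1); v=(1,-1)
2. t=1 → B at (1,0); v=(1,1)
3. t=5 → R at (6,5); v=(-1,1)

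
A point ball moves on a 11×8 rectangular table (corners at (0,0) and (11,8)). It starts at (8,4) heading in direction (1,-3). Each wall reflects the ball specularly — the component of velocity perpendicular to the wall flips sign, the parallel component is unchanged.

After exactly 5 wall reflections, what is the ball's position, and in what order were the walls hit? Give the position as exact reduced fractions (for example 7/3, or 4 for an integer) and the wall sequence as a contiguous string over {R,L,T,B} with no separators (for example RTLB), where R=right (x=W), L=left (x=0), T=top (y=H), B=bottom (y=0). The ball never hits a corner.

1. t=4/3 → B at (28/3,0); v=(1,3)
2. t=5/3 → R at (11,5); v=(-1,3)
3. t=1 → T at (10,8); v=(-1,-3)
4. t=8/3 → B at (22/3,0); v=(-1,3)
5. t=8/3 → T at (14/3,8); v=(-1,-3)

Final position: (14/3,8)
Wall sequence: BRTBT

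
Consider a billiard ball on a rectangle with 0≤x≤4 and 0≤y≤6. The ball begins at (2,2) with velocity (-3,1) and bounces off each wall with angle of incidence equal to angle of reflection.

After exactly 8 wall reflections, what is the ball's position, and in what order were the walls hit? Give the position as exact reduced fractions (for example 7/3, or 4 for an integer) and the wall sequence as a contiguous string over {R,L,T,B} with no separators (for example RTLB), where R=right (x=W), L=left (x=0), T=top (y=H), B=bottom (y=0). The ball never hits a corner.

1. t=2/3 → L at (0,8/3); v=(3,1)
2. t=4/3 → R at (4,4); v=(-3,1)
3. t=4/3 → L at (0,16/3); v=(3,1)
4. t=2/3 → T at (2,6); v=(3,-1)
5. t=2/3 → R at (4,16/3); v=(-3,-1)
6. t=4/3 → L at (0,4); v=(3,-1)
7. t=4/3 → R at (4,8/3); v=(-3,-1)
8. t=4/3 → L at (0,4/3); v=(3,-1)

Final position: (0,4/3)
Wall sequence: LRLTRLRL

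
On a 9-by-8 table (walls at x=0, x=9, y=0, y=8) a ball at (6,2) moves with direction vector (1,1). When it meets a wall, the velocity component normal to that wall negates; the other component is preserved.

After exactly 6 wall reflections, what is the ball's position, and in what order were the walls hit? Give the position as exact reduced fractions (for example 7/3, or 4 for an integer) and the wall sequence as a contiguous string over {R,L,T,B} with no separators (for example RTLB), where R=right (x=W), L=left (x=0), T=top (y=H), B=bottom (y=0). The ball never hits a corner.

Final position: (8,8)
Wall sequence: RTLBRT

1. t=3 → R at (9,5); v=(-1,1)
2. t=3 → T at (6,8); v=(-1,-1)
3. t=6 → L at (0,2); v=(1,-1)
4. t=2 → B at (2,0); v=(1,1)
5. t=7 → R at (9,7); v=(-1,1)
6. t=1 → T at (8,8); v=(-1,-1)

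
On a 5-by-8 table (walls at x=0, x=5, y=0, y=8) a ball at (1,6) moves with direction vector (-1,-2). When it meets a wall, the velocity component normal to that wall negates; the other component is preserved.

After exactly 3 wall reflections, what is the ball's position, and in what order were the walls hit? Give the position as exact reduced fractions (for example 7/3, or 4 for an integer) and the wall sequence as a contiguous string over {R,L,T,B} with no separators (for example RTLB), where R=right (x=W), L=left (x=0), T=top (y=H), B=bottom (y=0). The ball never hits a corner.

Final position: (5,6)
Wall sequence: LBR

1. t=1 → L at (0,4); v=(1,-2)
2. t=2 → B at (2,0); v=(1,2)
3. t=3 → R at (5,6); v=(-1,2)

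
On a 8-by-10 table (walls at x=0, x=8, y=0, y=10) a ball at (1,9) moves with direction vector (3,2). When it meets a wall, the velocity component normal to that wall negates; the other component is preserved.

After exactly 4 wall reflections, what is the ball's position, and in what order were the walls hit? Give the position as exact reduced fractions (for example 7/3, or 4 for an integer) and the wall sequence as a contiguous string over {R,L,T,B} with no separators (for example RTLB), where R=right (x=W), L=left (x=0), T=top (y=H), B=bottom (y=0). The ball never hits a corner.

1. t=1/2 → T at (5/2,10); v=(3,-2)
2. t=11/6 → R at (8,19/3); v=(-3,-2)
3. t=8/3 → L at (0,1); v=(3,-2)
4. t=1/2 → B at (3/2,0); v=(3,2)

Final position: (3/2,0)
Wall sequence: TRLB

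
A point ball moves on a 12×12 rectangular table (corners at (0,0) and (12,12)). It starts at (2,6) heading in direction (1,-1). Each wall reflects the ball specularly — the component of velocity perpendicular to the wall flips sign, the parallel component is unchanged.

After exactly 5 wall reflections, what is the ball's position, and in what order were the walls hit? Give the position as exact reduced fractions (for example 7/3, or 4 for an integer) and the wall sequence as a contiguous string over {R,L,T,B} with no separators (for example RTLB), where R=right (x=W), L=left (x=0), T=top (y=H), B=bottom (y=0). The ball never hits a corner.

Final position: (8,0)
Wall sequence: BRTLB

1. t=6 → B at (8,0); v=(1,1)
2. t=4 → R at (12,4); v=(-1,1)
3. t=8 → T at (4,12); v=(-1,-1)
4. t=4 → L at (0,8); v=(1,-1)
5. t=8 → B at (8,0); v=(1,1)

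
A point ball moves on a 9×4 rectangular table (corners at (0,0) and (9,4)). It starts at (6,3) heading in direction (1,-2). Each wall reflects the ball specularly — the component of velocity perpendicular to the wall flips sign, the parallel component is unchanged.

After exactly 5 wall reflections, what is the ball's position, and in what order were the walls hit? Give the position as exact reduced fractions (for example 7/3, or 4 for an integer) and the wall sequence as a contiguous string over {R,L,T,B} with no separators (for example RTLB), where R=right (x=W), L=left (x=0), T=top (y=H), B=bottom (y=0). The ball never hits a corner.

1. t=3/2 → B at (15/2,0); v=(1,2)
2. t=3/2 → R at (9,3); v=(-1,2)
3. t=1/2 → T at (17/2,4); v=(-1,-2)
4. t=2 → B at (13/2,0); v=(-1,2)
5. t=2 → T at (9/2,4); v=(-1,-2)

Final position: (9/2,4)
Wall sequence: BRTBT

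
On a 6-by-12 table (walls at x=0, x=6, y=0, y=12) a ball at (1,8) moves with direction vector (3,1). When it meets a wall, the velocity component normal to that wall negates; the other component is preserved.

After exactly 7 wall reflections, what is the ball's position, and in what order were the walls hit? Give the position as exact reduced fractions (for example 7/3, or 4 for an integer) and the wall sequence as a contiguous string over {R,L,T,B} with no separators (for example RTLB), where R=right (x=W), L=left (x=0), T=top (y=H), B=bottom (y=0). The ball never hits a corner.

1. t=5/3 → R at (6,29/3); v=(-3,1)
2. t=2 → L at (0,35/3); v=(3,1)
3. t=1/3 → T at (1,12); v=(3,-1)
4. t=5/3 → R at (6,31/3); v=(-3,-1)
5. t=2 → L at (0,25/3); v=(3,-1)
6. t=2 → R at (6,19/3); v=(-3,-1)
7. t=2 → L at (0,13/3); v=(3,-1)

Final position: (0,13/3)
Wall sequence: RLTRLRL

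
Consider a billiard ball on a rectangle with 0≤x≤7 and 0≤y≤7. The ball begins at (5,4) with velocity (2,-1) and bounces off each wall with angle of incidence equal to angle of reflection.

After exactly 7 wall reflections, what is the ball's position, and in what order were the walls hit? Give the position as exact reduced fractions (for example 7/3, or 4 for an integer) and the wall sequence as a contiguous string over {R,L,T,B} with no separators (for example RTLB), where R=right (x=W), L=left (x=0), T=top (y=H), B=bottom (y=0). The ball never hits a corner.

1. t=1 → R at (7,3); v=(-2,-1)
2. t=3 → B at (1,0); v=(-2,1)
3. t=1/2 → L at (0,1/2); v=(2,1)
4. t=7/2 → R at (7,4); v=(-2,1)
5. t=3 → T at (1,7); v=(-2,-1)
6. t=1/2 → L at (0,13/2); v=(2,-1)
7. t=7/2 → R at (7,3); v=(-2,-1)

Final position: (7,3)
Wall sequence: RBLRTLR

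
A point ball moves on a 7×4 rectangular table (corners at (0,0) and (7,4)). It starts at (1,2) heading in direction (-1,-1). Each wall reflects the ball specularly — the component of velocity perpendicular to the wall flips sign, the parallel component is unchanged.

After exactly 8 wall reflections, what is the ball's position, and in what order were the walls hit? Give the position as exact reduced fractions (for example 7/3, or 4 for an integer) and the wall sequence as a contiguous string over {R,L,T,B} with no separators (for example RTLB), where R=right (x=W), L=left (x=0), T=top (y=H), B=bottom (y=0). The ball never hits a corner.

Final position: (3,0)
Wall sequence: LBTRBTLB

1. t=1 → L at (0,1); v=(1,-1)
2. t=1 → B at (1,0); v=(1,1)
3. t=4 → T at (5,4); v=(1,-1)
4. t=2 → R at (7,2); v=(-1,-1)
5. t=2 → B at (5,0); v=(-1,1)
6. t=4 → T at (1,4); v=(-1,-1)
7. t=1 → L at (0,3); v=(1,-1)
8. t=3 → B at (3,0); v=(1,1)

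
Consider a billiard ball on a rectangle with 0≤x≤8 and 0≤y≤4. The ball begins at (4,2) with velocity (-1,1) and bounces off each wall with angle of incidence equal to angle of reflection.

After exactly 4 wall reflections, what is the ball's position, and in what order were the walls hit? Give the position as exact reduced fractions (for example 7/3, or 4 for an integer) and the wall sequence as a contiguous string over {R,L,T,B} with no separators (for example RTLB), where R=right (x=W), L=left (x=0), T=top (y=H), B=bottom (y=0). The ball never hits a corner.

Final position: (6,4)
Wall sequence: TLBT

1. t=2 → T at (2,4); v=(-1,-1)
2. t=2 → L at (0,2); v=(1,-1)
3. t=2 → B at (2,0); v=(1,1)
4. t=4 → T at (6,4); v=(1,-1)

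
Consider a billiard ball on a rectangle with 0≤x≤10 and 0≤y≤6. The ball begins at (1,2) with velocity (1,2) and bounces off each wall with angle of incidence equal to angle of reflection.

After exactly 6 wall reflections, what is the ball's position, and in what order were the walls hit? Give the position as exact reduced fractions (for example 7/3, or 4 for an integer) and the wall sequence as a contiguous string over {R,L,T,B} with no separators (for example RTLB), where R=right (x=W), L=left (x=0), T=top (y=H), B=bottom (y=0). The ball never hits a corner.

1. t=2 → T at (3,6); v=(1,-2)
2. t=3 → B at (6,0); v=(1,2)
3. t=3 → T at (9,6); v=(1,-2)
4. t=1 → R at (10,4); v=(-1,-2)
5. t=2 → B at (8,0); v=(-1,2)
6. t=3 → T at (5,6); v=(-1,-2)

Final position: (5,6)
Wall sequence: TBTRBT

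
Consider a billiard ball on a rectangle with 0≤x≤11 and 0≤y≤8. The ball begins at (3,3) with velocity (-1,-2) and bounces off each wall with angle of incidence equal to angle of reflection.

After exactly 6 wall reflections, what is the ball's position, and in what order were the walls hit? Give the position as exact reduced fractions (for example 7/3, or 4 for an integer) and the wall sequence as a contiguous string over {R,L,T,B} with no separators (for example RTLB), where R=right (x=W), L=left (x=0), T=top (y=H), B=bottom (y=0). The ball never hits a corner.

1. t=3/2 → B at (3/2,0); v=(-1,2)
2. t=3/2 → L at (0,3); v=(1,2)
3. t=5/2 → T at (5/2,8); v=(1,-2)
4. t=4 → B at (13/2,0); v=(1,2)
5. t=4 → T at (21/2,8); v=(1,-2)
6. t=1/2 → R at (11,7); v=(-1,-2)

Final position: (11,7)
Wall sequence: BLTBTR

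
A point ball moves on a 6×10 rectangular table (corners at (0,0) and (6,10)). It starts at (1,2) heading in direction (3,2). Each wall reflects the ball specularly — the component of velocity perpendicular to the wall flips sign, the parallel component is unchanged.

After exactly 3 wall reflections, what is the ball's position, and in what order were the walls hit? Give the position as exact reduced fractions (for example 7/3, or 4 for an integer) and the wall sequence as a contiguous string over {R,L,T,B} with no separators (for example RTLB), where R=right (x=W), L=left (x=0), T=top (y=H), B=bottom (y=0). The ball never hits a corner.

1. t=5/3 → R at (6,16/3); v=(-3,2)
2. t=2 → L at (0,28/3); v=(3,2)
3. t=1/3 → T at (1,10); v=(3,-2)

Final position: (1,10)
Wall sequence: RLT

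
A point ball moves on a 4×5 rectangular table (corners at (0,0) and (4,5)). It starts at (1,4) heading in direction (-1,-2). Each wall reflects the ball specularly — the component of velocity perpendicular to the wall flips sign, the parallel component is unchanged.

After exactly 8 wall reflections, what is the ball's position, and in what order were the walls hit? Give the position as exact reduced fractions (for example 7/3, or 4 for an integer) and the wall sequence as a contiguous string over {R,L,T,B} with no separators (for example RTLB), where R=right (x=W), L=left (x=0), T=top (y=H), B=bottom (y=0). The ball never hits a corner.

Final position: (3,0)
Wall sequence: LBTRBLTB

1. t=1 → L at (0,2); v=(1,-2)
2. t=1 → B at (1,0); v=(1,2)
3. t=5/2 → T at (7/2,5); v=(1,-2)
4. t=1/2 → R at (4,4); v=(-1,-2)
5. t=2 → B at (2,0); v=(-1,2)
6. t=2 → L at (0,4); v=(1,2)
7. t=1/2 → T at (1/2,5); v=(1,-2)
8. t=5/2 → B at (3,0); v=(1,2)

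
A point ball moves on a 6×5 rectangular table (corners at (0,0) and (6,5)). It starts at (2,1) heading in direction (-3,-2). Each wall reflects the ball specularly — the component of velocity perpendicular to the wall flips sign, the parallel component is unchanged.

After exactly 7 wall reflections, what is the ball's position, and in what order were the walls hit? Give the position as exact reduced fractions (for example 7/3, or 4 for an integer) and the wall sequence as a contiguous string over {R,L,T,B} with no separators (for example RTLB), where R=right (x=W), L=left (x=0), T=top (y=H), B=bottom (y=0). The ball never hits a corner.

1. t=1/2 → B at (1/2,0); v=(-3,2)
2. t=1/6 → L at (0,1/3); v=(3,2)
3. t=2 → R at (6,13/3); v=(-3,2)
4. t=1/3 → T at (5,5); v=(-3,-2)
5. t=5/3 → L at (0,5/3); v=(3,-2)
6. t=5/6 → B at (5/2,0); v=(3,2)
7. t=7/6 → R at (6,7/3); v=(-3,2)

Final position: (6,7/3)
Wall sequence: BLRTLBR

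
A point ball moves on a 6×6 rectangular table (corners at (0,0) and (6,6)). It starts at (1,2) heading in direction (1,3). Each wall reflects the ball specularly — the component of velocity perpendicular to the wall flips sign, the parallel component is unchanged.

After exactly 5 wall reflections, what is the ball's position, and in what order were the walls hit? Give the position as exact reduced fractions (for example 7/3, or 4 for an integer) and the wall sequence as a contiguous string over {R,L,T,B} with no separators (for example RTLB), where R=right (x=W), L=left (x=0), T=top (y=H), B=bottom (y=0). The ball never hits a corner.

Final position: (11/3,0)
Wall sequence: TBRTB

1. t=4/3 → T at (7/3,6); v=(1,-3)
2. t=2 → B at (13/3,0); v=(1,3)
3. t=5/3 → R at (6,5); v=(-1,3)
4. t=1/3 → T at (17/3,6); v=(-1,-3)
5. t=2 → B at (11/3,0); v=(-1,3)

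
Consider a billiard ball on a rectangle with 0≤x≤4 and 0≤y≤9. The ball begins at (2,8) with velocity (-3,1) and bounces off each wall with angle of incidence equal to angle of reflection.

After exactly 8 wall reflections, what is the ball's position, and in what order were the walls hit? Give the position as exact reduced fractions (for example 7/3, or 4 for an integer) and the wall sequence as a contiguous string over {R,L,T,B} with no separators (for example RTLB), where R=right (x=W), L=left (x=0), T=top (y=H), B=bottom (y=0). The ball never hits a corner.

Final position: (0,4/3)
Wall sequence: LTRLRLRL

1. t=2/3 → L at (0,26/3); v=(3,1)
2. t=1/3 → T at (1,9); v=(3,-1)
3. t=1 → R at (4,8); v=(-3,-1)
4. t=4/3 → L at (0,20/3); v=(3,-1)
5. t=4/3 → R at (4,16/3); v=(-3,-1)
6. t=4/3 → L at (0,4); v=(3,-1)
7. t=4/3 → R at (4,8/3); v=(-3,-1)
8. t=4/3 → L at (0,4/3); v=(3,-1)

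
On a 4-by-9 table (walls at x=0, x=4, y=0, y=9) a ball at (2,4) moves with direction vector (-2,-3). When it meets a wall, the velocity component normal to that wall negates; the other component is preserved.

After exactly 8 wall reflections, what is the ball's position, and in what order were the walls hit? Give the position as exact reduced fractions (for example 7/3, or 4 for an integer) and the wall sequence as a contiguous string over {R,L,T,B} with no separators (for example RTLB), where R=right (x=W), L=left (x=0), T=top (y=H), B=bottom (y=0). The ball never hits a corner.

1. t=1 → L at (0,1); v=(2,-3)
2. t=1/3 → B at (2/3,0); v=(2,3)
3. t=5/3 → R at (4,5); v=(-2,3)
4. t=4/3 → T at (4/3,9); v=(-2,-3)
5. t=2/3 → L at (0,7); v=(2,-3)
6. t=2 → R at (4,1); v=(-2,-3)
7. t=1/3 → B at (10/3,0); v=(-2,3)
8. t=5/3 → L at (0,5); v=(2,3)

Final position: (0,5)
Wall sequence: LBRTLRBL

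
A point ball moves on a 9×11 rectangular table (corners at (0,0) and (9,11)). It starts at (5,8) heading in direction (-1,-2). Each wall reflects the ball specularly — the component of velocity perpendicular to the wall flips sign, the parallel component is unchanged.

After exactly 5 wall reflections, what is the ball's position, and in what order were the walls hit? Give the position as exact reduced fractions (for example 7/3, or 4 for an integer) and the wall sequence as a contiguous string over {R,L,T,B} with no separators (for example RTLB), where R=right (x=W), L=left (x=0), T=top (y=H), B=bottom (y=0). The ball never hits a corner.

1. t=4 → B at (1,0); v=(-1,2)
2. t=1 → L at (0,2); v=(1,2)
3. t=9/2 → T at (9/2,11); v=(1,-2)
4. t=9/2 → R at (9,2); v=(-1,-2)
5. t=1 → B at (8,0); v=(-1,2)

Final position: (8,0)
Wall sequence: BLTRB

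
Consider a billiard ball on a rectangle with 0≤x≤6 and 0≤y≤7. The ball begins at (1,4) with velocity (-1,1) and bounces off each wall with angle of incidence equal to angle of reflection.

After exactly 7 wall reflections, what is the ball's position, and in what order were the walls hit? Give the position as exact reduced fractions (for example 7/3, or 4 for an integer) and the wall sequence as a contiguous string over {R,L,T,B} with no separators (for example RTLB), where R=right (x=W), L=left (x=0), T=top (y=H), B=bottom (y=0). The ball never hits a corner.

Final position: (6,5)
Wall sequence: LTRBLTR

1. t=1 → L at (0,5); v=(1,1)
2. t=2 → T at (2,7); v=(1,-1)
3. t=4 → R at (6,3); v=(-1,-1)
4. t=3 → B at (3,0); v=(-1,1)
5. t=3 → L at (0,3); v=(1,1)
6. t=4 → T at (4,7); v=(1,-1)
7. t=2 → R at (6,5); v=(-1,-1)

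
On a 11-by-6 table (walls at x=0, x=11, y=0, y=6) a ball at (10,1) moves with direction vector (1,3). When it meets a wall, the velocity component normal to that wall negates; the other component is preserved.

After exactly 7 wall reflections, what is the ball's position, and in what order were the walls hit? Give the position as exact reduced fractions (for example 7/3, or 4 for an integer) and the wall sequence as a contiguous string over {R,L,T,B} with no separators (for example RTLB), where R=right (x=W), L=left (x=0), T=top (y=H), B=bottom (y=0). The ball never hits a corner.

1. t=1 → R at (11,4); v=(-1,3)
2. t=2/3 → T at (31/3,6); v=(-1,-3)
3. t=2 → B at (25/3,0); v=(-1,3)
4. t=2 → T at (19/3,6); v=(-1,-3)
5. t=2 → B at (13/3,0); v=(-1,3)
6. t=2 → T at (7/3,6); v=(-1,-3)
7. t=2 → B at (1/3,0); v=(-1,3)

Final position: (1/3,0)
Wall sequence: RTBTBTB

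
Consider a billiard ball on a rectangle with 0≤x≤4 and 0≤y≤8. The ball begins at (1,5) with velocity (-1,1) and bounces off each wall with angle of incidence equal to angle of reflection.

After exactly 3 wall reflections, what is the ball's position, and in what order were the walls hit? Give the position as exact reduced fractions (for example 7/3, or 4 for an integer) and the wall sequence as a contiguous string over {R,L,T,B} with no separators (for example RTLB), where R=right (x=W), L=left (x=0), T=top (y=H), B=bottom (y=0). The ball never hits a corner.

Final position: (4,6)
Wall sequence: LTR

1. t=1 → L at (0,6); v=(1,1)
2. t=2 → T at (2,8); v=(1,-1)
3. t=2 → R at (4,6); v=(-1,-1)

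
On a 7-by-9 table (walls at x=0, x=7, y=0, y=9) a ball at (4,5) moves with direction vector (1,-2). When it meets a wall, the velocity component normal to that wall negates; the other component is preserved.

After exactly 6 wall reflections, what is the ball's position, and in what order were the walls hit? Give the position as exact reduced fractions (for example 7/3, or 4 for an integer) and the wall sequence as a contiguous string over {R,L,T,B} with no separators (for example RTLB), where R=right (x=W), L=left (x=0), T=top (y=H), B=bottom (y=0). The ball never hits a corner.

1. t=5/2 → B at (13/2,0); v=(1,2)
2. t=1/2 → R at (7,1); v=(-1,2)
3. t=4 → T at (3,9); v=(-1,-2)
4. t=3 → L at (0,3); v=(1,-2)
5. t=3/2 → B at (3/2,0); v=(1,2)
6. t=9/2 → T at (6,9); v=(1,-2)

Final position: (6,9)
Wall sequence: BRTLBT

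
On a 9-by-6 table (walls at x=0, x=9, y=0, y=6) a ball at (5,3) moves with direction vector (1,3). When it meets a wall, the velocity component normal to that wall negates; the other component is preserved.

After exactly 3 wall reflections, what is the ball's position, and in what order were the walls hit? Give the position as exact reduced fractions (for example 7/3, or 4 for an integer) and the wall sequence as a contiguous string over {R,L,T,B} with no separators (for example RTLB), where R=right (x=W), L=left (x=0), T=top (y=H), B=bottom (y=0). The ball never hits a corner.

1. t=1 → T at (6,6); v=(1,-3)
2. t=2 → B at (8,0); v=(1,3)
3. t=1 → R at (9,3); v=(-1,3)

Final position: (9,3)
Wall sequence: TBR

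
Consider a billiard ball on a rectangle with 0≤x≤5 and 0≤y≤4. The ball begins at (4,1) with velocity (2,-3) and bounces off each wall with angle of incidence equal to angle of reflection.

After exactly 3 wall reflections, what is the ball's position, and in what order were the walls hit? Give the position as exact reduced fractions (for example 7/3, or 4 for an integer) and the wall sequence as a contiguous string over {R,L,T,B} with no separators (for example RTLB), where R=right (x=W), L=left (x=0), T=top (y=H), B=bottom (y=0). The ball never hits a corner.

Final position: (8/3,4)
Wall sequence: BRT

1. t=1/3 → B at (14/3,0); v=(2,3)
2. t=1/6 → R at (5,1/2); v=(-2,3)
3. t=7/6 → T at (8/3,4); v=(-2,-3)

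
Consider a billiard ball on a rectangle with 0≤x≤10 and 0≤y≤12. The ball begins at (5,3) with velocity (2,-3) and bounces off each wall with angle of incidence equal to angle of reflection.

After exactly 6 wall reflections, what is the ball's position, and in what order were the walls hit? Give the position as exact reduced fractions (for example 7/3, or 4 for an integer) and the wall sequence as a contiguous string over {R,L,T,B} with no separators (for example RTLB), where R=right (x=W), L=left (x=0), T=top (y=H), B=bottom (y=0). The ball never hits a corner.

1. t=1 → B at (7,0); v=(2,3)
2. t=3/2 → R at (10,9/2); v=(-2,3)
3. t=5/2 → T at (5,12); v=(-2,-3)
4. t=5/2 → L at (0,9/2); v=(2,-3)
5. t=3/2 → B at (3,0); v=(2,3)
6. t=7/2 → R at (10,21/2); v=(-2,3)

Final position: (10,21/2)
Wall sequence: BRTLBR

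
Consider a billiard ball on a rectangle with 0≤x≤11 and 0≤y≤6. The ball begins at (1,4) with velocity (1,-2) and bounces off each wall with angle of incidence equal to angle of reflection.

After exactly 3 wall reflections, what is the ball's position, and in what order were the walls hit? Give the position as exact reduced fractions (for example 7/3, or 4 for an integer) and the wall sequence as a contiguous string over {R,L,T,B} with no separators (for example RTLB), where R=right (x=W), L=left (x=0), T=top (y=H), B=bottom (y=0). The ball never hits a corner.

1. t=2 → B at (3,0); v=(1,2)
2. t=3 → T at (6,6); v=(1,-2)
3. t=3 → B at (9,0); v=(1,2)

Final position: (9,0)
Wall sequence: BTB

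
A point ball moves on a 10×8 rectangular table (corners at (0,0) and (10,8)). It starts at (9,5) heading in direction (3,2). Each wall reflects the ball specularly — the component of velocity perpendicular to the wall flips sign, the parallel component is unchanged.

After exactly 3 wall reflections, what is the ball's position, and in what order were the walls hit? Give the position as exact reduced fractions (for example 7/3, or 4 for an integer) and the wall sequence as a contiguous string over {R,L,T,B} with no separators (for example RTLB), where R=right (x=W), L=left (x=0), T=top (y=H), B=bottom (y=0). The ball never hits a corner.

1. t=1/3 → R at (10,17/3); v=(-3,2)
2. t=7/6 → T at (13/2,8); v=(-3,-2)
3. t=13/6 → L at (0,11/3); v=(3,-2)

Final position: (0,11/3)
Wall sequence: RTL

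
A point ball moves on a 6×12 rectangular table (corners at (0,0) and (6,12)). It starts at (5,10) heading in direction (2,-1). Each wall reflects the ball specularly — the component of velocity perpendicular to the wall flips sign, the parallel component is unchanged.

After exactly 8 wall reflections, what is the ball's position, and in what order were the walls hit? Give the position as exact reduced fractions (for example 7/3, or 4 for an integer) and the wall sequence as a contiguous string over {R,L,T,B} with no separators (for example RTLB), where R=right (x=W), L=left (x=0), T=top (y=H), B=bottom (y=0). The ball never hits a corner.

Final position: (6,17/2)
Wall sequence: RLRLBRLR

1. t=1/2 → R at (6,19/2); v=(-2,-1)
2. t=3 → L at (0,13/2); v=(2,-1)
3. t=3 → R at (6,7/2); v=(-2,-1)
4. t=3 → L at (0,1/2); v=(2,-1)
5. t=1/2 → B at (1,0); v=(2,1)
6. t=5/2 → R at (6,5/2); v=(-2,1)
7. t=3 → L at (0,11/2); v=(2,1)
8. t=3 → R at (6,17/2); v=(-2,1)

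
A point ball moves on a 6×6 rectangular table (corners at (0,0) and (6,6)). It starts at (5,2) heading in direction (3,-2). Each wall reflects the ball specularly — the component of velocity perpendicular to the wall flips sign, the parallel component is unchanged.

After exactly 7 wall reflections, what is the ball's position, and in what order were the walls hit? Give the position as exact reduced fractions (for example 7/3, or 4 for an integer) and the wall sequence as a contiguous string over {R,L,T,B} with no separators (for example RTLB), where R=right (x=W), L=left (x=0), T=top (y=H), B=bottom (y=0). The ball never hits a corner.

Final position: (2,0)
Wall sequence: RBLTRLB

1. t=1/3 → R at (6,4/3); v=(-3,-2)
2. t=2/3 → B at (4,0); v=(-3,2)
3. t=4/3 → L at (0,8/3); v=(3,2)
4. t=5/3 → T at (5,6); v=(3,-2)
5. t=1/3 → R at (6,16/3); v=(-3,-2)
6. t=2 → L at (0,4/3); v=(3,-2)
7. t=2/3 → B at (2,0); v=(3,2)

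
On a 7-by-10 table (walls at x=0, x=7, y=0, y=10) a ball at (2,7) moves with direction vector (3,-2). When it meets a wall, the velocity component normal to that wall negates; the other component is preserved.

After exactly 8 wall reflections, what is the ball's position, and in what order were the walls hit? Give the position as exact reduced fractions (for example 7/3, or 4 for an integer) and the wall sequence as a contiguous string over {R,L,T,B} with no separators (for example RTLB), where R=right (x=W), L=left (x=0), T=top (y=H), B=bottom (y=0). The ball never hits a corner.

Final position: (0,1/3)
Wall sequence: RBLRTLRL

1. t=5/3 → R at (7,11/3); v=(-3,-2)
2. t=11/6 → B at (3/2,0); v=(-3,2)
3. t=1/2 → L at (0,1); v=(3,2)
4. t=7/3 → R at (7,17/3); v=(-3,2)
5. t=13/6 → T at (1/2,10); v=(-3,-2)
6. t=1/6 → L at (0,29/3); v=(3,-2)
7. t=7/3 → R at (7,5); v=(-3,-2)
8. t=7/3 → L at (0,1/3); v=(3,-2)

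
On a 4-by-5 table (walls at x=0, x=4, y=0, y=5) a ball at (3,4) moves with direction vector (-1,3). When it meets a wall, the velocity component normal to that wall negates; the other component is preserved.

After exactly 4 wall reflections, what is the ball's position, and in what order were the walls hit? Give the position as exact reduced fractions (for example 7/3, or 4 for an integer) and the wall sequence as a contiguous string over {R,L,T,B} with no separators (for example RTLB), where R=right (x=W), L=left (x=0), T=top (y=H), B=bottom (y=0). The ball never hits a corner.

Final position: (2/3,5)
Wall sequence: TBLT

1. t=1/3 → T at (8/3,5); v=(-1,-3)
2. t=5/3 → B at (1,0); v=(-1,3)
3. t=1 → L at (0,3); v=(1,3)
4. t=2/3 → T at (2/3,5); v=(1,-3)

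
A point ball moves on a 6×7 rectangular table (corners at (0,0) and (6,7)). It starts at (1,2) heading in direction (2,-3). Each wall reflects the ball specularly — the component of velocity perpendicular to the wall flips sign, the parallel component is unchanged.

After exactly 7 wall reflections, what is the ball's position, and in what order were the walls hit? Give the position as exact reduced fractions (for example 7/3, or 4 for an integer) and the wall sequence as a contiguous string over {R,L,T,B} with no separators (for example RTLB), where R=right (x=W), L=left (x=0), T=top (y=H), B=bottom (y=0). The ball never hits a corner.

Final position: (6,9/2)
Wall sequence: BRTBLTR

1. t=2/3 → B at (7/3,0); v=(2,3)
2. t=11/6 → R at (6,11/2); v=(-2,3)
3. t=1/2 → T at (5,7); v=(-2,-3)
4. t=7/3 → B at (1/3,0); v=(-2,3)
5. t=1/6 → L at (0,1/2); v=(2,3)
6. t=13/6 → T at (13/3,7); v=(2,-3)
7. t=5/6 → R at (6,9/2); v=(-2,-3)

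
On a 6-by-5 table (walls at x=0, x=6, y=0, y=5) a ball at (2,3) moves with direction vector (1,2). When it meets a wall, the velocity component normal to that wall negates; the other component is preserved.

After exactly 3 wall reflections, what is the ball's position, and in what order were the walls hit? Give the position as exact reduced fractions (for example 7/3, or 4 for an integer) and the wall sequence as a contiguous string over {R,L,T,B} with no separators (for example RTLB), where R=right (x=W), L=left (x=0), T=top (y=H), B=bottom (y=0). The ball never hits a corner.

Final position: (6,1)
Wall sequence: TBR

1. t=1 → T at (3,5); v=(1,-2)
2. t=5/2 → B at (11/2,0); v=(1,2)
3. t=1/2 → R at (6,1); v=(-1,2)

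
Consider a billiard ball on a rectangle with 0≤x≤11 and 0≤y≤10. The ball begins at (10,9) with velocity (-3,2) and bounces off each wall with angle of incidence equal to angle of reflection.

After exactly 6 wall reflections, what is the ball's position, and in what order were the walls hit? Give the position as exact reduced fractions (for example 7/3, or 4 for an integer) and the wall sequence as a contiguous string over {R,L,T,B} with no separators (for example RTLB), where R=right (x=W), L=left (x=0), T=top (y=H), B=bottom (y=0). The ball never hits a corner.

Final position: (0,29/3)
Wall sequence: TLBRTL

1. t=1/2 → T at (17/2,10); v=(-3,-2)
2. t=17/6 → L at (0,13/3); v=(3,-2)
3. t=13/6 → B at (13/2,0); v=(3,2)
4. t=3/2 → R at (11,3); v=(-3,2)
5. t=7/2 → T at (1/2,10); v=(-3,-2)
6. t=1/6 → L at (0,29/3); v=(3,-2)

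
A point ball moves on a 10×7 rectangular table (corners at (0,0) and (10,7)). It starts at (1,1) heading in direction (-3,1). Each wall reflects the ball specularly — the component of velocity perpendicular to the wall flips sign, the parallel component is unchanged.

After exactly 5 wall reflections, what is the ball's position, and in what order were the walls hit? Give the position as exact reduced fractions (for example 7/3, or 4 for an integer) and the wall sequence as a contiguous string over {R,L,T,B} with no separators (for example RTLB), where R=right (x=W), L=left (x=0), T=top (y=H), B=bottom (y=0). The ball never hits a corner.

1. t=1/3 → L at (0,4/3); v=(3,1)
2. t=10/3 → R at (10,14/3); v=(-3,1)
3. t=7/3 → T at (3,7); v=(-3,-1)
4. t=1 → L at (0,6); v=(3,-1)
5. t=10/3 → R at (10,8/3); v=(-3,-1)

Final position: (10,8/3)
Wall sequence: LRTLR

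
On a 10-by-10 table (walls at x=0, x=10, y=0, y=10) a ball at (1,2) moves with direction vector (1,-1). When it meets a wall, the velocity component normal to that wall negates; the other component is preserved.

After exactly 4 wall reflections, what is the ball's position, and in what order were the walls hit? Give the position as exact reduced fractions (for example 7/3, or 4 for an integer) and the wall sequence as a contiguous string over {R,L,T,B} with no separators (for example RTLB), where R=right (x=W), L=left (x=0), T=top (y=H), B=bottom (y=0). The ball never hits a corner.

Final position: (0,3)
Wall sequence: BRTL

1. t=2 → B at (3,0); v=(1,1)
2. t=7 → R at (10,7); v=(-1,1)
3. t=3 → T at (7,10); v=(-1,-1)
4. t=7 → L at (0,3); v=(1,-1)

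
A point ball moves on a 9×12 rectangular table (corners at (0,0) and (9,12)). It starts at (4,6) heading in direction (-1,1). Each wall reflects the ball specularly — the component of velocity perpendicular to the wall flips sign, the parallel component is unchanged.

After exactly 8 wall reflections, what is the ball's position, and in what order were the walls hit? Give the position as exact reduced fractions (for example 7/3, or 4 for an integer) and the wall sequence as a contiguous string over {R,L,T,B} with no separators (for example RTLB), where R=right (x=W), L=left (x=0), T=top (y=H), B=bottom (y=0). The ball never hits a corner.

Final position: (0,2)
Wall sequence: LTRBLTRL

1. t=4 → L at (0,10); v=(1,1)
2. t=2 → T at (2,12); v=(1,-1)
3. t=7 → R at (9,5); v=(-1,-1)
4. t=5 → B at (4,0); v=(-1,1)
5. t=4 → L at (0,4); v=(1,1)
6. t=8 → T at (8,12); v=(1,-1)
7. t=1 → R at (9,11); v=(-1,-1)
8. t=9 → L at (0,2); v=(1,-1)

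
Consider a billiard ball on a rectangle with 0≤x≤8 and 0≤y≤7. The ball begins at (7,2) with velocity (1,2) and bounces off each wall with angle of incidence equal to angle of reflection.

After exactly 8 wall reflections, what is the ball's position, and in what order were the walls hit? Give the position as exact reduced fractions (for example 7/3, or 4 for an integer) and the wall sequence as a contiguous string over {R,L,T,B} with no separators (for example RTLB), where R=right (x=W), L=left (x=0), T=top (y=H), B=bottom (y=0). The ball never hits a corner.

1. t=1 → R at (8,4); v=(-1,2)
2. t=3/2 → T at (13/2,7); v=(-1,-2)
3. t=7/2 → B at (3,0); v=(-1,2)
4. t=3 → L at (0,6); v=(1,2)
5. t=1/2 → T at (1/2,7); v=(1,-2)
6. t=7/2 → B at (4,0); v=(1,2)
7. t=7/2 → T at (15/2,7); v=(1,-2)
8. t=1/2 → R at (8,6); v=(-1,-2)

Final position: (8,6)
Wall sequence: RTBLTBTR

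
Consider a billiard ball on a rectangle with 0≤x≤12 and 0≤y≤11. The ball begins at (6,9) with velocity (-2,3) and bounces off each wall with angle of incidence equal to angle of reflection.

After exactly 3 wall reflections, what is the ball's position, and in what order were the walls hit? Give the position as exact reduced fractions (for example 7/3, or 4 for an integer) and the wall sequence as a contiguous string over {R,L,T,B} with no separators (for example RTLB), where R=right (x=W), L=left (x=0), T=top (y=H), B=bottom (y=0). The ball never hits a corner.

Final position: (8/3,0)
Wall sequence: TLB

1. t=2/3 → T at (14/3,11); v=(-2,-3)
2. t=7/3 → L at (0,4); v=(2,-3)
3. t=4/3 → B at (8/3,0); v=(2,3)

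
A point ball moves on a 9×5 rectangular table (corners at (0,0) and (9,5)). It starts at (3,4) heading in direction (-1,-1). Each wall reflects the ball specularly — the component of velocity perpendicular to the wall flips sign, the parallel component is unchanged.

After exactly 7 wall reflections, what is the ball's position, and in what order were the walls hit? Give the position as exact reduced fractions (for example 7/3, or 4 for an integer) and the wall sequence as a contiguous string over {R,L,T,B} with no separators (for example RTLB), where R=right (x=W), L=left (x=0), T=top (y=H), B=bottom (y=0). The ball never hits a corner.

1. t=3 → L at (0,1); v=(1,-1)
2. t=1 → B at (1,0); v=(1,1)
3. t=5 → T at (6,5); v=(1,-1)
4. t=3 → R at (9,2); v=(-1,-1)
5. t=2 → B at (7,0); v=(-1,1)
6. t=5 → T at (2,5); v=(-1,-1)
7. t=2 → L at (0,3); v=(1,-1)

Final position: (0,3)
Wall sequence: LBTRBTL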